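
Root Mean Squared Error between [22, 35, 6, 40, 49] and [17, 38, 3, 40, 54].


MSE = 68/5 = 13.6
RMSE = √(68/5) = 3.6878

3.6878


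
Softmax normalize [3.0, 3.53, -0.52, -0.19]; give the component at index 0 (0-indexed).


Exponentials: e^3.0=20.0855, e^3.53=34.124, e^-0.52=0.5945, e^-0.19=0.827
Sum = 55.631
Softmax = [0.361, 0.6134, 0.0107, 0.0149]
p[0] = 20.0855/55.631 = 0.361

0.361


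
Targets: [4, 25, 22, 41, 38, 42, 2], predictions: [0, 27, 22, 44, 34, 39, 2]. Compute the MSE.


Squared errors: (4-0)²=16, (25-27)²=4, (22-22)²=0, (41-44)²=9, (38-34)²=16, (42-39)²=9, (2-2)²=0
Sum = 54
MSE = 54/7 = 54/7

54/7


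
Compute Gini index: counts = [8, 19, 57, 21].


Probabilities: [8/105, 19/105, 57/105, 21/105] ≈ [0.0762, 0.181, 0.5429, 0.2]
Σpᵢ² = (64 + 361 + 3249 + 441)/105² = 4115/11025
Gini = 1 - Σpᵢ² = 1 - 4115/11025 = 0.6268

0.6268


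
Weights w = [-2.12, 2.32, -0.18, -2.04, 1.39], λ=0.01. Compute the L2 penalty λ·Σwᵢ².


‖w‖₂² = (-2.12)² + (2.32)² + (-0.18)² + (-2.04)² + (1.39)²
     = 4.4944 + 5.3824 + 0.0324 + 4.1616 + 1.9321
     = 16.0029
λ·‖w‖₂² = 0.01·16.0029 = 0.160029

0.160029


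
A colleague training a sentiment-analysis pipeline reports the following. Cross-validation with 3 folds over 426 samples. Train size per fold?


Fold size = 426/3 = 142
Training per fold = 426 - 142 = 284

284


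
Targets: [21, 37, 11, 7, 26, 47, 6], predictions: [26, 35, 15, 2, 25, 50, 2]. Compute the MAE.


Absolute errors: |21-26|=5, |37-35|=2, |11-15|=4, |7-2|=5, |26-25|=1, |47-50|=3, |6-2|=4
Sum = 24
MAE = 24/7 = 24/7

24/7


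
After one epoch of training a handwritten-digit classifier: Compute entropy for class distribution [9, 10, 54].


Probabilities: [9/73, 10/73, 54/73] ≈ [0.1233, 0.137, 0.7397]
H = -((9/73)·log₂(9/73) + (10/73)·log₂(10/73) + (54/73)·log₂(54/73))
  = 1.0869 bits

1.0869 bits


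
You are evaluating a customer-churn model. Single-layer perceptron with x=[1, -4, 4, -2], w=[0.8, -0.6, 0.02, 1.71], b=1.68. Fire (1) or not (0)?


z = (1)·(0.8) + (-4)·(-0.6) + (4)·(0.02) + (-2)·(1.71) + 1.68
  = 1.54
step(z) = 1 (z≥0)

1


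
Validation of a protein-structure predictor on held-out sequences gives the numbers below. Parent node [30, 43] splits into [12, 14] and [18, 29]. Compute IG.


Parent = [30, 43], H_parent = 0.977
H_left = 0.9957 (n=26), H_right = 0.9601 (n=47)
H_children = (26/73)·0.9957 + (47/73)·0.9601 = 0.9728
IG = 0.977 - 0.9728 = 0.0042

0.0042


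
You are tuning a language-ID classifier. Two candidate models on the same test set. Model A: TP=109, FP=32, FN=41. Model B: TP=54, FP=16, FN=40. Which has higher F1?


Model A: P=109/141=0.773, R=109/150=0.7267, F1=2PR/(P+R)=2TP/(2TP+FP+FN)=218/291=0.7491
Model B: P=54/70=0.7714, R=54/94=0.5745, F1=2PR/(P+R)=2TP/(2TP+FP+FN)=108/164=0.6585
0.7491 > 0.6585 → Model A

Model A


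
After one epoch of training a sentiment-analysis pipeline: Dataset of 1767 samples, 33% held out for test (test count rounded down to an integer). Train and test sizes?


Test = ⌊1767·33/100⌋ = 583
Train = 1767 - 583 = 1184

Train: 1184, Test: 583


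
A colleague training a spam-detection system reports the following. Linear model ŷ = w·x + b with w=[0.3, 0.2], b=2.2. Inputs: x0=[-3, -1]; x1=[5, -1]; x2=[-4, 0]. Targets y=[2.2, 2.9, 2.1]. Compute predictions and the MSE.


ŷ0 = (0.3)·(-3) + (0.2)·(-1) + 2.2 = 1.1
ŷ1 = (0.3)·(5) + (0.2)·(-1) + 2.2 = 3.5
ŷ2 = (0.3)·(-4) + (0.2)·(0) + 2.2 = 1.0
errors² = [1.21, 0.36, 1.21]
MSE = 2.7800/3 = 0.9267

0.9267


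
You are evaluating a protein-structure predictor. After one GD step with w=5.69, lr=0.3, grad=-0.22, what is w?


w_new = w - α·∇
= 5.69 - 0.3·-0.22
= 5.69 + 0.066
= 5.756

5.756


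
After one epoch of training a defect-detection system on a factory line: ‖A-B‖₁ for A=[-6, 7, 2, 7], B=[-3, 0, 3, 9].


d = |-6+ 3| + |7-0| + |2-3| + |7-9|
  = 3 + 7 + 1 + 2
  = 13

13


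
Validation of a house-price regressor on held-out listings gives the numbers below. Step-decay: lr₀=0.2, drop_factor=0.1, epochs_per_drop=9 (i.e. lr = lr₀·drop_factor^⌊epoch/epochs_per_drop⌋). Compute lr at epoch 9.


n_drops = ⌊9/9⌋ = 1
lr = 0.2·0.1^1 = 0.2·0.1 = 0.02

0.02


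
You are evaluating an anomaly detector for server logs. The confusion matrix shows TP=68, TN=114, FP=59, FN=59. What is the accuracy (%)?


Accuracy = (TP+TN)/(TP+TN+FP+FN)
= (68+114)/(300)
= 182/300 = 60.67%

60.67%


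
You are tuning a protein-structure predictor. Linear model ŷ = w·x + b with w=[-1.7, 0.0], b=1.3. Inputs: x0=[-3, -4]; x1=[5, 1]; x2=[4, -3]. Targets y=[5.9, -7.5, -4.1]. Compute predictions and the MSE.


ŷ0 = (-1.7)·(-3) + (0.0)·(-4) + 1.3 = 6.4
ŷ1 = (-1.7)·(5) + (0.0)·(1) + 1.3 = -7.2
ŷ2 = (-1.7)·(4) + (0.0)·(-3) + 1.3 = -5.5
errors² = [0.25, 0.09, 1.96]
MSE = 2.3000/3 = 0.7667

0.7667


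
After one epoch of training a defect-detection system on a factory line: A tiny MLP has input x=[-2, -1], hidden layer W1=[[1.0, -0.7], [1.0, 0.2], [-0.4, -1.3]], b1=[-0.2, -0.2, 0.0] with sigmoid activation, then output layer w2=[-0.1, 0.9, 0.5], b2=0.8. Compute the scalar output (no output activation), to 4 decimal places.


z1[0] = (1.0)·(-2) + (-0.7)·(-1) - 0.2 = -1.5
z1[1] = (1.0)·(-2) + (0.2)·(-1) - 0.2 = -2.4
z1[2] = (-0.4)·(-2) + (-1.3)·(-1) + 0.0 = 2.1
h = sigmoid(z1) = [0.1824, 0.0832, 0.8909]
output = (-0.1)·(0.1824) + (0.9)·(0.0832) + (0.5)·(0.8909) + 0.8 = 1.3021

1.3021


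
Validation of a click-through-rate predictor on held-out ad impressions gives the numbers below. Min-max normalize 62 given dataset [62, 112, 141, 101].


min=62, max=141
(62-62)/(141-62) = 0/79 = 0.0

0.0


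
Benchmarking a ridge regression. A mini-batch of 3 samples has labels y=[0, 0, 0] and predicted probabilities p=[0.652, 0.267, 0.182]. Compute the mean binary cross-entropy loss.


L[0] = -ln(1-0.652) = -ln(0.348) = 1.0556
L[1] = -ln(1-0.267) = -ln(0.733) = 0.3106
L[2] = -ln(1-0.182) = -ln(0.818) = 0.2009
mean = (1.0556 + 0.3106 + 0.2009)/3 = 0.5224

0.5224


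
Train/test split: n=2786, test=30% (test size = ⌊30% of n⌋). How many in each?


Test = ⌊2786·30/100⌋ = 835
Train = 2786 - 835 = 1951

Train: 1951, Test: 835


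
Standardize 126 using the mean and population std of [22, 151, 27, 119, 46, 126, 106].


μ = 85.2857, σ = 48.5319
z = (126 - 85.2857)/48.5319 = 0.8389

0.8389


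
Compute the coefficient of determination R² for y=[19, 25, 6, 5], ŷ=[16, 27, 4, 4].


ȳ = 13.75
SS_res = Σ(y-ŷ)² = 18
SS_tot = Σ(y-ȳ)² = 290.75
R² = 1 - SS_res/SS_tot = 1 - 0.0619 = 0.9381

0.9381


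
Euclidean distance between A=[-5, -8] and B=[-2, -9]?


d = √((-5+ 2)² + (-8+ 9)²)
  = √(9 + 1)
  = √10 = 3.1623

3.1623


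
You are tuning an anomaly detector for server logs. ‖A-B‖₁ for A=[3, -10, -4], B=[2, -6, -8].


d = |3-2| + |-10+ 6| + |-4+ 8|
  = 1 + 4 + 4
  = 9

9


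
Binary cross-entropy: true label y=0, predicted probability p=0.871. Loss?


BCE = -[y·ln(p) + (1-y)·ln(1-p)]
= -0 - 1·ln(1-0.871)
= -ln(0.129) = 2.0479

2.0479


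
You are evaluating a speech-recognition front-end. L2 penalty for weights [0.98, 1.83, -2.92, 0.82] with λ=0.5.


‖w‖₂² = (0.98)² + (1.83)² + (-2.92)² + (0.82)²
     = 0.9604 + 3.3489 + 8.5264 + 0.6724
     = 13.5081
λ·‖w‖₂² = 0.5·13.5081 = 6.75405

6.75405


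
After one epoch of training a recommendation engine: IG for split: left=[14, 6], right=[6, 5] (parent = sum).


Parent = [20, 11], H_parent = 0.9383
H_left = 0.8813 (n=20), H_right = 0.994 (n=11)
H_children = (20/31)·0.8813 + (11/31)·0.994 = 0.9213
IG = 0.9383 - 0.9213 = 0.017

0.017


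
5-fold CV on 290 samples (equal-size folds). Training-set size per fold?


Fold size = 290/5 = 58
Training per fold = 290 - 58 = 232

232


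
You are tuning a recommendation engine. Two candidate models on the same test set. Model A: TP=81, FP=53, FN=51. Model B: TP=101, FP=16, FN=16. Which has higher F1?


Model A: P=81/134=0.6045, R=81/132=0.6136, F1=2PR/(P+R)=2TP/(2TP+FP+FN)=162/266=0.609
Model B: P=101/117=0.8632, R=101/117=0.8632, F1=2PR/(P+R)=2TP/(2TP+FP+FN)=202/234=0.8632
0.609 < 0.8632 → Model B

Model B


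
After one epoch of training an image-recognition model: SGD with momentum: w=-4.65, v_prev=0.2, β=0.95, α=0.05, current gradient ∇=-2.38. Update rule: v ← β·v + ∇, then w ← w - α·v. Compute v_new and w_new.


v_new = 0.95·0.2 - 2.38 = 0.19 - 2.38 = -2.19
w_new = -4.65 - 0.05·-2.19 = -4.65 + 0.1095 = -4.5405

v_new=-2.19, w_new=-4.5405


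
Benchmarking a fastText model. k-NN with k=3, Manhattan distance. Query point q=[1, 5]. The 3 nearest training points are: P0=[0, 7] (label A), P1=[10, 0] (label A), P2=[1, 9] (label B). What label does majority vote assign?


d(q,P0) = 3  (label A)
d(q,P1) = 14  (label A)
d(q,P2) = 4  (label B)
Votes: A=2, B=1
Majority → A

A


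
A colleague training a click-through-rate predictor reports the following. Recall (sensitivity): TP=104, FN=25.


Recall = TP/(TP+FN)
= 104/(104+25)
= 104/129 = 80.62%

80.62%


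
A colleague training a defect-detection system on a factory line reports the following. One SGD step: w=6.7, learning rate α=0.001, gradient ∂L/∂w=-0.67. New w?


w_new = w - α·∇
= 6.7 - 0.001·-0.67
= 6.7 + 0.00067
= 6.70067

6.70067


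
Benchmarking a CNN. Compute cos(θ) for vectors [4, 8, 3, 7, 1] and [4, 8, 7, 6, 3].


A·B = 4·4 + 8·8 + 3·7 + 7·6 + 1·3 = 146
‖A‖ = √139 = 11.7898, ‖B‖ = √174 = 13.1909
cos = 146/(√139·√174) = 146/√24186 = 0.9388

0.9388


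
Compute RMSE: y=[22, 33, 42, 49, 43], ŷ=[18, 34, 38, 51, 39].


MSE = 53/5 = 10.6
RMSE = √(53/5) = 3.2558

3.2558


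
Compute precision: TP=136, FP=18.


Precision = TP/(TP+FP)
= 136/(136+18)
= 136/154 = 88.31%

88.31%


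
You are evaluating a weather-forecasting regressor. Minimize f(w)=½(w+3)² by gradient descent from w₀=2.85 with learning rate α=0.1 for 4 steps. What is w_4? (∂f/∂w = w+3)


step 1: grad = 2.85+3 = 5.85; w = 2.85 - 0.1·(5.85) = 2.265
step 2: grad = 2.265+3 = 5.265; w = 2.265 - 0.1·(5.265) = 1.7385
step 3: grad = 1.7385+3 = 4.7385; w = 1.7385 - 0.1·(4.7385) = 1.26465
step 4: grad = 1.26465+3 = 4.26465; w = 1.26465 - 0.1·(4.26465) = 0.838185

0.838185


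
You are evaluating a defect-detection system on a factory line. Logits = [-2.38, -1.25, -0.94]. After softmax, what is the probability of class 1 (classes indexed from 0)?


Exponentials: e^-2.38=0.0926, e^-1.25=0.2865, e^-0.94=0.3906
Sum = 0.7697
Softmax = [0.1202, 0.3722, 0.5075]
p[1] = 0.2865/0.7697 = 0.3722

0.3722


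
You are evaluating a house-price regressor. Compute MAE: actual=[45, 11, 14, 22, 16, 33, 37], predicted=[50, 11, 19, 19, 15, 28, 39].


Absolute errors: |45-50|=5, |11-11|=0, |14-19|=5, |22-19|=3, |16-15|=1, |33-28|=5, |37-39|=2
Sum = 21
MAE = 21/7 = 3

3


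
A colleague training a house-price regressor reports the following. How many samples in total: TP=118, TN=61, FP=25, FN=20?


Total = TP + TN + FP + FN
= 118 + 61 + 25 + 20
= 224
(Predicted positive: 143, predicted negative: 81)

224


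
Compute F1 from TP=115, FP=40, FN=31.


Precision = 115/155 = 0.7419
Recall = 115/146 = 0.7877
F1 = 2·P·R/(P+R) = 2·TP/(2·TP+FP+FN) = 230/(230+40+31) = 230/301 = 0.7641

0.7641


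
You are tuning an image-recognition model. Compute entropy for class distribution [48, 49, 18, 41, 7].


Probabilities: [48/163, 49/163, 18/163, 41/163, 7/163] ≈ [0.2945, 0.3006, 0.1104, 0.2515, 0.0429]
H = -((48/163)·log₂(48/163) + (49/163)·log₂(49/163) + (18/163)·log₂(18/163) + (41/163)·log₂(41/163) + (7/163)·log₂(7/163))
  = 2.0876 bits

2.0876 bits


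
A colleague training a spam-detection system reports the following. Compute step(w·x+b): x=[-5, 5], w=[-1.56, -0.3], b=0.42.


z = (-5)·(-1.56) + (5)·(-0.3) + 0.42
  = 6.72
step(z) = 1 (z≥0)

1


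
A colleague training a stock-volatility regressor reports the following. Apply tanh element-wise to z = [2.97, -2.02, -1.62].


tanh(2.97) = 0.9947
tanh(-2.02) = -0.9654
tanh(-1.62) = -0.9246
result = [0.9947, -0.9654, -0.9246]

[0.9947, -0.9654, -0.9246]


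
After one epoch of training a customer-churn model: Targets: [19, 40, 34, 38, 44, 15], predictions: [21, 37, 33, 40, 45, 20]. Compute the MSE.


Squared errors: (19-21)²=4, (40-37)²=9, (34-33)²=1, (38-40)²=4, (44-45)²=1, (15-20)²=25
Sum = 44
MSE = 44/6 = 22/3

22/3


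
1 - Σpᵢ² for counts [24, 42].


Probabilities: [24/66, 42/66] ≈ [0.3636, 0.6364]
Σpᵢ² = (576 + 1764)/66² = 2340/4356
Gini = 1 - Σpᵢ² = 1 - 2340/4356 = 0.4628

0.4628


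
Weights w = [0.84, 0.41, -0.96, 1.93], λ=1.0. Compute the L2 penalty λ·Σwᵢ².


‖w‖₂² = (0.84)² + (0.41)² + (-0.96)² + (1.93)²
     = 0.7056 + 0.1681 + 0.9216 + 3.7249
     = 5.5202
λ·‖w‖₂² = 1.0·5.5202 = 5.5202

5.5202


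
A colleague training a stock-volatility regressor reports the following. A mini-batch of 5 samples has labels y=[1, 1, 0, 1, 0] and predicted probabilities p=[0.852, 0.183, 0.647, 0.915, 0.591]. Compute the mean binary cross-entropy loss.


L[0] = -ln(0.852) = 0.1602
L[1] = -ln(0.183) = 1.6983
L[2] = -ln(1-0.647) = -ln(0.353) = 1.0413
L[3] = -ln(0.915) = 0.0888
L[4] = -ln(1-0.591) = -ln(0.409) = 0.894
mean = (0.1602 + 1.6983 + 1.0413 + 0.0888 + 0.894)/5 = 0.7765

0.7765


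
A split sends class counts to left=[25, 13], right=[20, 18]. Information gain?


Parent = [45, 31], H_parent = 0.9754
H_left = 0.9268 (n=38), H_right = 0.998 (n=38)
H_children = (38/76)·0.9268 + (38/76)·0.998 = 0.9624
IG = 0.9754 - 0.9624 = 0.013

0.013


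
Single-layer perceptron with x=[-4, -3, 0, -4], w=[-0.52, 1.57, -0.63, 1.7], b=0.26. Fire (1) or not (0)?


z = (-4)·(-0.52) + (-3)·(1.57) + (0)·(-0.63) + (-4)·(1.7) + 0.26
  = -9.17
step(z) = 0 (z<0)

0


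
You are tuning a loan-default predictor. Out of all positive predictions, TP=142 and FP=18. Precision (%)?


Precision = TP/(TP+FP)
= 142/(142+18)
= 142/160 = 88.75%

88.75%


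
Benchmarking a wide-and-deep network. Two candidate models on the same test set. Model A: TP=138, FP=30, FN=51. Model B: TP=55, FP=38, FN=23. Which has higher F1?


Model A: P=138/168=0.8214, R=138/189=0.7302, F1=2PR/(P+R)=2TP/(2TP+FP+FN)=276/357=0.7731
Model B: P=55/93=0.5914, R=55/78=0.7051, F1=2PR/(P+R)=2TP/(2TP+FP+FN)=110/171=0.6433
0.7731 > 0.6433 → Model A

Model A


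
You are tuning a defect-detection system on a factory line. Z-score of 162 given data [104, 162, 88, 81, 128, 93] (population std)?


μ = 109.3333, σ = 27.9146
z = (162 - 109.3333)/27.9146 = 1.8867

1.8867


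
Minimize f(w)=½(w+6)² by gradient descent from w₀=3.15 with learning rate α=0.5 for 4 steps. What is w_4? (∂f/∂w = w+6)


step 1: grad = 3.15+6 = 9.15; w = 3.15 - 0.5·(9.15) = -1.425
step 2: grad = -1.425+6 = 4.575; w = -1.425 - 0.5·(4.575) = -3.7125
step 3: grad = -3.7125+6 = 2.2875; w = -3.7125 - 0.5·(2.2875) = -4.85625
step 4: grad = -4.85625+6 = 1.14375; w = -4.85625 - 0.5·(1.14375) = -5.428125

-5.428125


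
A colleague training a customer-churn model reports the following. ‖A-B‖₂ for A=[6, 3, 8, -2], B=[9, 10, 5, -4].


d = √((6-9)² + (3-10)² + (8-5)² + (-2+ 4)²)
  = √(9 + 49 + 9 + 4)
  = √71 = 8.4261

8.4261


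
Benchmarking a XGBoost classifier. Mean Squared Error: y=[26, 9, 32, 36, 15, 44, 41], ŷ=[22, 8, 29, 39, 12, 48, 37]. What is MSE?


Squared errors: (26-22)²=16, (9-8)²=1, (32-29)²=9, (36-39)²=9, (15-12)²=9, (44-48)²=16, (41-37)²=16
Sum = 76
MSE = 76/7 = 76/7

76/7


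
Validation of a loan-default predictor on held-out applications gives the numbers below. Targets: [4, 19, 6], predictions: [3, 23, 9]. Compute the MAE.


Absolute errors: |4-3|=1, |19-23|=4, |6-9|=3
Sum = 8
MAE = 8/3 = 8/3

8/3


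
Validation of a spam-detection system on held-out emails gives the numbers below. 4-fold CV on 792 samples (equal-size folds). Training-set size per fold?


Fold size = 792/4 = 198
Training per fold = 792 - 198 = 594

594


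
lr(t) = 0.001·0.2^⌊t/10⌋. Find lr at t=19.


n_drops = ⌊19/10⌋ = 1
lr = 0.001·0.2^1 = 0.001·0.2 = 0.0002

0.0002


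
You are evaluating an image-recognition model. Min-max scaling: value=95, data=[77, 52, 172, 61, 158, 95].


min=52, max=172
(95-52)/(172-52) = 43/120 = 0.3583

0.3583


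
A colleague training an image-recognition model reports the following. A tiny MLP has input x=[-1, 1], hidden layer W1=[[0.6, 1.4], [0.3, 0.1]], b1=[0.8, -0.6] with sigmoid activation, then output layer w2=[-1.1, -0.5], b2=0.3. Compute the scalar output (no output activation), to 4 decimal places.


z1[0] = (0.6)·(-1) + (1.4)·(1) + 0.8 = 1.6
z1[1] = (0.3)·(-1) + (0.1)·(1) - 0.6 = -0.8
h = sigmoid(z1) = [0.832, 0.31]
output = (-1.1)·(0.832) + (-0.5)·(0.31) + 0.3 = -0.7702

-0.7702


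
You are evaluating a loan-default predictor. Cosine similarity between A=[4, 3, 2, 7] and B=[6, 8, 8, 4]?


A·B = 4·6 + 3·8 + 2·8 + 7·4 = 92
‖A‖ = √78 = 8.8318, ‖B‖ = √180 = 13.4164
cos = 92/(√78·√180) = 92/√14040 = 0.7764

0.7764


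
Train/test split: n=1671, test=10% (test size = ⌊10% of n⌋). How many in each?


Test = ⌊1671·10/100⌋ = 167
Train = 1671 - 167 = 1504

Train: 1504, Test: 167


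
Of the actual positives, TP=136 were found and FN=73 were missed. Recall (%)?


Recall = TP/(TP+FN)
= 136/(136+73)
= 136/209 = 65.07%

65.07%


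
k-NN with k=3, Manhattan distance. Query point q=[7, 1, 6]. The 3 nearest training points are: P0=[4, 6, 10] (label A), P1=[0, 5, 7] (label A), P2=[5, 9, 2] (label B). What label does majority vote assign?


d(q,P0) = 12  (label A)
d(q,P1) = 12  (label A)
d(q,P2) = 14  (label B)
Votes: A=2, B=1
Majority → A

A


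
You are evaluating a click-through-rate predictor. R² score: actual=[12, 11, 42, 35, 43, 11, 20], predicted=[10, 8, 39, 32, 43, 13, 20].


ȳ = 24.8571
SS_res = Σ(y-ŷ)² = 35
SS_tot = Σ(y-ȳ)² = 1298.86
R² = 1 - SS_res/SS_tot = 1 - 0.0269 = 0.9731

0.9731


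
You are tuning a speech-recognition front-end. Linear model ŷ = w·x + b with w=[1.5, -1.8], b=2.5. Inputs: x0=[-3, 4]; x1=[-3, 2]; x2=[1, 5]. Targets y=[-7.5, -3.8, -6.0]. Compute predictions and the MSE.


ŷ0 = (1.5)·(-3) + (-1.8)·(4) + 2.5 = -9.2
ŷ1 = (1.5)·(-3) + (-1.8)·(2) + 2.5 = -5.6
ŷ2 = (1.5)·(1) + (-1.8)·(5) + 2.5 = -5.0
errors² = [2.89, 3.24, 1.0]
MSE = 7.1300/3 = 2.3767

2.3767


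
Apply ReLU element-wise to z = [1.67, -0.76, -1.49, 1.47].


ReLU(1.67) = max(0, 1.67) = 1.67
ReLU(-0.76) = max(0, -0.76) = 0.0
ReLU(-1.49) = max(0, -1.49) = 0.0
ReLU(1.47) = max(0, 1.47) = 1.47
result = [1.67, 0.0, 0.0, 1.47]

[1.67, 0.0, 0.0, 1.47]


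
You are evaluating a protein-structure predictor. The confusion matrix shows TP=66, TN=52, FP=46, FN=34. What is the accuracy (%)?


Accuracy = (TP+TN)/(TP+TN+FP+FN)
= (66+52)/(198)
= 118/198 = 59.6%

59.6%


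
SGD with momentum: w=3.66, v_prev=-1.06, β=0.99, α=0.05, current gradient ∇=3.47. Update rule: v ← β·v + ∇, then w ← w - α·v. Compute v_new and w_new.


v_new = 0.99·-1.06 + 3.47 = -1.0494 + 3.47 = 2.4206
w_new = 3.66 - 0.05·2.4206 = 3.66 - 0.12103 = 3.53897

v_new=2.4206, w_new=3.53897


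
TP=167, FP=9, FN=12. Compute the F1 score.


Precision = 167/176 = 0.9489
Recall = 167/179 = 0.933
F1 = 2·P·R/(P+R) = 2·TP/(2·TP+FP+FN) = 334/(334+9+12) = 334/355 = 0.9408

0.9408


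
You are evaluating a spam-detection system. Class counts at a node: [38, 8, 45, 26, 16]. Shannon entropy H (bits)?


Probabilities: [38/133, 8/133, 45/133, 26/133, 16/133] ≈ [0.2857, 0.0602, 0.3383, 0.1955, 0.1203]
H = -((38/133)·log₂(38/133) + (8/133)·log₂(8/133) + (45/133)·log₂(45/133) + (26/133)·log₂(26/133) + (16/133)·log₂(16/133))
  = 2.1172 bits

2.1172 bits


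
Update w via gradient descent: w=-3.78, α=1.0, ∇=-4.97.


w_new = w - α·∇
= -3.78 - 1.0·-4.97
= -3.78 + 4.97
= 1.19

1.19


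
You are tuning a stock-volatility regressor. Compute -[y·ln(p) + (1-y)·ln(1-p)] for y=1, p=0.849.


BCE = -[y·ln(p) + (1-y)·ln(1-p)]
= -1·ln(0.849) - 0
= -ln(0.849) = 0.1637

0.1637


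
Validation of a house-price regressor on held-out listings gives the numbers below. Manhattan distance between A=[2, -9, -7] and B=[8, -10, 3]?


d = |2-8| + |-9+ 10| + |-7-3|
  = 6 + 1 + 10
  = 17

17


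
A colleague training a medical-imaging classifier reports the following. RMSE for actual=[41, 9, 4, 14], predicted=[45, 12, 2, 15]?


MSE = 30/4 = 7.5
RMSE = √(30/4) = 2.7386

2.7386


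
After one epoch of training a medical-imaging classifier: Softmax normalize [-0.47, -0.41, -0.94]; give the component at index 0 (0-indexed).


Exponentials: e^-0.47=0.625, e^-0.41=0.6637, e^-0.94=0.3906
Sum = 1.6793
Softmax = [0.3722, 0.3952, 0.2326]
p[0] = 0.625/1.6793 = 0.3722

0.3722


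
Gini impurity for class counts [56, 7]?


Probabilities: [56/63, 7/63] ≈ [0.8889, 0.1111]
Σpᵢ² = (3136 + 49)/63² = 3185/3969
Gini = 1 - Σpᵢ² = 1 - 3185/3969 = 0.1975

0.1975


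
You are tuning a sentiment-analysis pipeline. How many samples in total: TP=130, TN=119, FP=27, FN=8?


Total = TP + TN + FP + FN
= 130 + 119 + 27 + 8
= 284
(Predicted positive: 157, predicted negative: 127)

284


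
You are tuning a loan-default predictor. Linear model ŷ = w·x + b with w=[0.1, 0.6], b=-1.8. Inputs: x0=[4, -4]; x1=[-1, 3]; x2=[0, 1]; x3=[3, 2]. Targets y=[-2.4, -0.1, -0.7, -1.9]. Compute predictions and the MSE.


ŷ0 = (0.1)·(4) + (0.6)·(-4) - 1.8 = -3.8
ŷ1 = (0.1)·(-1) + (0.6)·(3) - 1.8 = -0.1
ŷ2 = (0.1)·(0) + (0.6)·(1) - 1.8 = -1.2
ŷ3 = (0.1)·(3) + (0.6)·(2) - 1.8 = -0.3
errors² = [1.96, 0.0, 0.25, 2.56]
MSE = 4.7700/4 = 1.1925

1.1925


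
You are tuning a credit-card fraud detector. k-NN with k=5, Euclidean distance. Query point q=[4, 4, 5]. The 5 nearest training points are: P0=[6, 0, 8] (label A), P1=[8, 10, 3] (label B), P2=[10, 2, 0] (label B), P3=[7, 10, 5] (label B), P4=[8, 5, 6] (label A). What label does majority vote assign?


d(q,P0) = 5.3852  (label A)
d(q,P1) = 7.4833  (label B)
d(q,P2) = 8.0623  (label B)
d(q,P3) = 6.7082  (label B)
d(q,P4) = 4.2426  (label A)
Votes: A=2, B=3
Majority → B

B


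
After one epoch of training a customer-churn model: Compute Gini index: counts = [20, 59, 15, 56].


Probabilities: [20/150, 59/150, 15/150, 56/150] ≈ [0.1333, 0.3933, 0.1, 0.3733]
Σpᵢ² = (400 + 3481 + 225 + 3136)/150² = 7242/22500
Gini = 1 - Σpᵢ² = 1 - 7242/22500 = 0.6781

0.6781


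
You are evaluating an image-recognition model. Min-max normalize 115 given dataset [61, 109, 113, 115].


min=61, max=115
(115-61)/(115-61) = 54/54 = 1.0

1.0


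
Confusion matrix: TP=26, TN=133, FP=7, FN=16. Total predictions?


Total = TP + TN + FP + FN
= 26 + 133 + 7 + 16
= 182
(Predicted positive: 33, predicted negative: 149)

182


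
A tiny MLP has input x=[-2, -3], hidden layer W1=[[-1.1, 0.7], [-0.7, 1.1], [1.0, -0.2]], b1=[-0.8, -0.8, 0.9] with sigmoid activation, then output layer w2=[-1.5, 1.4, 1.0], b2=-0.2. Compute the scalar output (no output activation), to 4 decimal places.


z1[0] = (-1.1)·(-2) + (0.7)·(-3) - 0.8 = -0.7
z1[1] = (-0.7)·(-2) + (1.1)·(-3) - 0.8 = -2.7
z1[2] = (1.0)·(-2) + (-0.2)·(-3) + 0.9 = -0.5
h = sigmoid(z1) = [0.3318, 0.063, 0.3775]
output = (-1.5)·(0.3318) + (1.4)·(0.063) + (1.0)·(0.3775) - 0.2 = -0.232

-0.232


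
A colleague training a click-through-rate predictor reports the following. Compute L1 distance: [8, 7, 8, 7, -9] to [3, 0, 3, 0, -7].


d = |8-3| + |7-0| + |8-3| + |7-0| + |-9+ 7|
  = 5 + 7 + 5 + 7 + 2
  = 26

26


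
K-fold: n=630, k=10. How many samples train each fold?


Fold size = 630/10 = 63
Training per fold = 630 - 63 = 567

567


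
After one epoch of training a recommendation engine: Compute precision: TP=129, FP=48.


Precision = TP/(TP+FP)
= 129/(129+48)
= 129/177 = 72.88%

72.88%


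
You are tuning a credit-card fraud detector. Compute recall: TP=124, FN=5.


Recall = TP/(TP+FN)
= 124/(124+5)
= 124/129 = 96.12%

96.12%


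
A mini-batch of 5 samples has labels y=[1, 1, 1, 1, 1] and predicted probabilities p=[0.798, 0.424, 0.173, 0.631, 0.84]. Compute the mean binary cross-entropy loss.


L[0] = -ln(0.798) = 0.2256
L[1] = -ln(0.424) = 0.858
L[2] = -ln(0.173) = 1.7545
L[3] = -ln(0.631) = 0.4604
L[4] = -ln(0.84) = 0.1744
mean = (0.2256 + 0.858 + 1.7545 + 0.4604 + 0.1744)/5 = 0.6946

0.6946


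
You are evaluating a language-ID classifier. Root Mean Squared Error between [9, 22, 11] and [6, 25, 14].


MSE = 27/3 = 9
RMSE = √(27/3) = 3.0

3.0


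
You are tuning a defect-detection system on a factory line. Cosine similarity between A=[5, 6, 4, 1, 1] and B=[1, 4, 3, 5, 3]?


A·B = 5·1 + 6·4 + 4·3 + 1·5 + 1·3 = 49
‖A‖ = √79 = 8.8882, ‖B‖ = √60 = 7.746
cos = 49/(√79·√60) = 49/√4740 = 0.7117

0.7117


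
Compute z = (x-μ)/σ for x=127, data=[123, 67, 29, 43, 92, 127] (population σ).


μ = 80.1667, σ = 37.2846
z = (127 - 80.1667)/37.2846 = 1.2561

1.2561


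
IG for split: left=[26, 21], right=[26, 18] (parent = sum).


Parent = [52, 39], H_parent = 0.9852
H_left = 0.9918 (n=47), H_right = 0.976 (n=44)
H_children = (47/91)·0.9918 + (44/91)·0.976 = 0.9842
IG = 0.9852 - 0.9842 = 0.001

0.001


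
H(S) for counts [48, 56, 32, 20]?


Probabilities: [48/156, 56/156, 32/156, 20/156] ≈ [0.3077, 0.359, 0.2051, 0.1282]
H = -((48/156)·log₂(48/156) + (56/156)·log₂(56/156) + (32/156)·log₂(32/156) + (20/156)·log₂(20/156))
  = 1.9025 bits

1.9025 bits


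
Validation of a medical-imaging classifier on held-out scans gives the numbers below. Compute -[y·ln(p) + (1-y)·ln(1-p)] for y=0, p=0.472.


BCE = -[y·ln(p) + (1-y)·ln(1-p)]
= -0 - 1·ln(1-0.472)
= -ln(0.528) = 0.6387

0.6387


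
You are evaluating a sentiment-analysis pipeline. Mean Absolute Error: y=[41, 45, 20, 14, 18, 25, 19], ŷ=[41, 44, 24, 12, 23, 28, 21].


Absolute errors: |41-41|=0, |45-44|=1, |20-24|=4, |14-12|=2, |18-23|=5, |25-28|=3, |19-21|=2
Sum = 17
MAE = 17/7 = 17/7

17/7


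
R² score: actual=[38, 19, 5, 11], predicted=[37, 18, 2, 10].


ȳ = 18.25
SS_res = Σ(y-ŷ)² = 12
SS_tot = Σ(y-ȳ)² = 618.75
R² = 1 - SS_res/SS_tot = 1 - 0.0194 = 0.9806

0.9806


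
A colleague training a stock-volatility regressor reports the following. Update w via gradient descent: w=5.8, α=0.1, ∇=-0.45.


w_new = w - α·∇
= 5.8 - 0.1·-0.45
= 5.8 + 0.045
= 5.845

5.845


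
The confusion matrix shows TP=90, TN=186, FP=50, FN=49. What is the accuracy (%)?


Accuracy = (TP+TN)/(TP+TN+FP+FN)
= (90+186)/(375)
= 276/375 = 73.6%

73.6%


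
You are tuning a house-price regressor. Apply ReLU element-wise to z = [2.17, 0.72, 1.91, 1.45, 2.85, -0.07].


ReLU(2.17) = max(0, 2.17) = 2.17
ReLU(0.72) = max(0, 0.72) = 0.72
ReLU(1.91) = max(0, 1.91) = 1.91
ReLU(1.45) = max(0, 1.45) = 1.45
ReLU(2.85) = max(0, 2.85) = 2.85
ReLU(-0.07) = max(0, -0.07) = 0.0
result = [2.17, 0.72, 1.91, 1.45, 2.85, 0.0]

[2.17, 0.72, 1.91, 1.45, 2.85, 0.0]


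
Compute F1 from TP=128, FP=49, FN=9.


Precision = 128/177 = 0.7232
Recall = 128/137 = 0.9343
F1 = 2·P·R/(P+R) = 2·TP/(2·TP+FP+FN) = 256/(256+49+9) = 256/314 = 0.8153

0.8153


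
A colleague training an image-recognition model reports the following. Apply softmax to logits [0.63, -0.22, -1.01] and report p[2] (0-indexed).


Exponentials: e^0.63=1.8776, e^-0.22=0.8025, e^-1.01=0.3642
Sum = 3.0443
Softmax = [0.6168, 0.2636, 0.1196]
p[2] = 0.3642/3.0443 = 0.1196

0.1196


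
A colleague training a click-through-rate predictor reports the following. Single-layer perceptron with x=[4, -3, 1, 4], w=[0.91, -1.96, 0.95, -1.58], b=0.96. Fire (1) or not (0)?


z = (4)·(0.91) + (-3)·(-1.96) + (1)·(0.95) + (4)·(-1.58) + 0.96
  = 5.11
step(z) = 1 (z≥0)

1


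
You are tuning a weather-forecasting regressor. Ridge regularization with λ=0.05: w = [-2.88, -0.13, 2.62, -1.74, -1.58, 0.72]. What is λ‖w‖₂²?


‖w‖₂² = (-2.88)² + (-0.13)² + (2.62)² + (-1.74)² + (-1.58)² + (0.72)²
     = 8.2944 + 0.0169 + 6.8644 + 3.0276 + 2.4964 + 0.5184
     = 21.2181
λ·‖w‖₂² = 0.05·21.2181 = 1.060905

1.060905


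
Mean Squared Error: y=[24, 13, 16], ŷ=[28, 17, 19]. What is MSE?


Squared errors: (24-28)²=16, (13-17)²=16, (16-19)²=9
Sum = 41
MSE = 41/3 = 41/3

41/3


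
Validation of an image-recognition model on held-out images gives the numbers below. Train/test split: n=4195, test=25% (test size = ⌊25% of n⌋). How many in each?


Test = ⌊4195·25/100⌋ = 1048
Train = 4195 - 1048 = 3147

Train: 3147, Test: 1048


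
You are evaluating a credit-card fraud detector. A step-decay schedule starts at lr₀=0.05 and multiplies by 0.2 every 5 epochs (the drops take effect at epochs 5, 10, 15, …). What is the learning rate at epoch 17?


n_drops = ⌊17/5⌋ = 3
lr = 0.05·0.2^3 = 0.05·0.008 = 0.0004

0.0004


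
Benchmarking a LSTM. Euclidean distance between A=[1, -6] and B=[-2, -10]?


d = √((1+ 2)² + (-6+ 10)²)
  = √(9 + 16)
  = √25 = 5.0

5.0


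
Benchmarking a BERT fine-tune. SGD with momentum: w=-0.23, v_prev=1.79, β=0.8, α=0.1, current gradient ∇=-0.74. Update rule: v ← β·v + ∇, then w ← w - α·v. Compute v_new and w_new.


v_new = 0.8·1.79 - 0.74 = 1.432 - 0.74 = 0.692
w_new = -0.23 - 0.1·0.692 = -0.23 - 0.0692 = -0.2992

v_new=0.692, w_new=-0.2992


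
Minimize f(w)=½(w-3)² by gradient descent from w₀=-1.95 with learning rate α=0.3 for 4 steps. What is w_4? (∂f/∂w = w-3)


step 1: grad = -1.95-3 = -4.95; w = -1.95 - 0.3·(-4.95) = -0.465
step 2: grad = -0.465-3 = -3.465; w = -0.465 - 0.3·(-3.465) = 0.5745
step 3: grad = 0.5745-3 = -2.4255; w = 0.5745 - 0.3·(-2.4255) = 1.30215
step 4: grad = 1.30215-3 = -1.69785; w = 1.30215 - 0.3·(-1.69785) = 1.811505

1.811505


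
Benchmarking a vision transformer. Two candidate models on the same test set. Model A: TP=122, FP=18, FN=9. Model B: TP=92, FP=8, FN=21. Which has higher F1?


Model A: P=122/140=0.8714, R=122/131=0.9313, F1=2PR/(P+R)=2TP/(2TP+FP+FN)=244/271=0.9004
Model B: P=92/100=0.92, R=92/113=0.8142, F1=2PR/(P+R)=2TP/(2TP+FP+FN)=184/213=0.8638
0.9004 > 0.8638 → Model A

Model A


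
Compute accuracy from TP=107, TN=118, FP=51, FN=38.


Accuracy = (TP+TN)/(TP+TN+FP+FN)
= (107+118)/(314)
= 225/314 = 71.66%

71.66%


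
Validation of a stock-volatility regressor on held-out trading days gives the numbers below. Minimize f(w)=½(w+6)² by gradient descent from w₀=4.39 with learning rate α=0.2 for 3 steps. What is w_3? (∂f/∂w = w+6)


step 1: grad = 4.39+6 = 10.39; w = 4.39 - 0.2·(10.39) = 2.312
step 2: grad = 2.312+6 = 8.312; w = 2.312 - 0.2·(8.312) = 0.6496
step 3: grad = 0.6496+6 = 6.6496; w = 0.6496 - 0.2·(6.6496) = -0.68032

-0.68032


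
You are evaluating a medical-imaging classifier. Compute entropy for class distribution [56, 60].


Probabilities: [56/116, 60/116] ≈ [0.4828, 0.5172]
H = -((56/116)·log₂(56/116) + (60/116)·log₂(60/116))
  = 0.9991 bits

0.9991 bits


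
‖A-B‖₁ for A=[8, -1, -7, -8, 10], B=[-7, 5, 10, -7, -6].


d = |8+ 7| + |-1-5| + |-7-10| + |-8+ 7| + |10+ 6|
  = 15 + 6 + 17 + 1 + 16
  = 55

55


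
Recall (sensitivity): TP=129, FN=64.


Recall = TP/(TP+FN)
= 129/(129+64)
= 129/193 = 66.84%

66.84%


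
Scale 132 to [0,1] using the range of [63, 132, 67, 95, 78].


min=63, max=132
(132-63)/(132-63) = 69/69 = 1.0

1.0


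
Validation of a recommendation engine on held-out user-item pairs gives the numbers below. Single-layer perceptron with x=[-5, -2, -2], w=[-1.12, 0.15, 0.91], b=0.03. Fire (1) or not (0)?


z = (-5)·(-1.12) + (-2)·(0.15) + (-2)·(0.91) + 0.03
  = 3.51
step(z) = 1 (z≥0)

1


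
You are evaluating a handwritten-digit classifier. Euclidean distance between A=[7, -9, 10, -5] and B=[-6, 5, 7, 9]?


d = √((7+ 6)² + (-9-5)² + (10-7)² + (-5-9)²)
  = √(169 + 196 + 9 + 196)
  = √570 = 23.8747

23.8747


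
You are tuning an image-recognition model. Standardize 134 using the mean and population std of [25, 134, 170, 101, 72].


μ = 100.4, σ = 49.9304
z = (134 - 100.4)/49.9304 = 0.6729

0.6729


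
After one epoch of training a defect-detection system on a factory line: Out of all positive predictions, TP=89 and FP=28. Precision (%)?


Precision = TP/(TP+FP)
= 89/(89+28)
= 89/117 = 76.07%

76.07%


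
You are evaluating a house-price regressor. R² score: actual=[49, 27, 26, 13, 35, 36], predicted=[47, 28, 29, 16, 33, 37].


ȳ = 31
SS_res = Σ(y-ŷ)² = 28
SS_tot = Σ(y-ȳ)² = 730
R² = 1 - SS_res/SS_tot = 1 - 0.0384 = 0.9616

0.9616


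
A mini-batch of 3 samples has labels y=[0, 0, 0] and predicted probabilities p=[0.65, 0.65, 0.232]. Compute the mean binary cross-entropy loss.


L[0] = -ln(1-0.65) = -ln(0.35) = 1.0498
L[1] = -ln(1-0.65) = -ln(0.35) = 1.0498
L[2] = -ln(1-0.232) = -ln(0.768) = 0.264
mean = (1.0498 + 1.0498 + 0.264)/3 = 0.7879

0.7879


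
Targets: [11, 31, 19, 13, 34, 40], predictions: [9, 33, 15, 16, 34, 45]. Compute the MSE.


Squared errors: (11-9)²=4, (31-33)²=4, (19-15)²=16, (13-16)²=9, (34-34)²=0, (40-45)²=25
Sum = 58
MSE = 58/6 = 29/3

29/3


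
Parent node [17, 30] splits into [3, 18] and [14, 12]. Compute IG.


Parent = [17, 30], H_parent = 0.9441
H_left = 0.5917 (n=21), H_right = 0.9957 (n=26)
H_children = (21/47)·0.5917 + (26/47)·0.9957 = 0.8152
IG = 0.9441 - 0.8152 = 0.1289

0.1289


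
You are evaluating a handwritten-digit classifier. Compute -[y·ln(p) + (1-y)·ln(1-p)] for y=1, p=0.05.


BCE = -[y·ln(p) + (1-y)·ln(1-p)]
= -1·ln(0.05) - 0
= -ln(0.05) = 2.9957

2.9957


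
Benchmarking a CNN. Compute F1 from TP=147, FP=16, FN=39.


Precision = 147/163 = 0.9018
Recall = 147/186 = 0.7903
F1 = 2·P·R/(P+R) = 2·TP/(2·TP+FP+FN) = 294/(294+16+39) = 294/349 = 0.8424

0.8424


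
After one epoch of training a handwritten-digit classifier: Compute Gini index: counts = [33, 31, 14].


Probabilities: [33/78, 31/78, 14/78] ≈ [0.4231, 0.3974, 0.1795]
Σpᵢ² = (1089 + 961 + 196)/78² = 2246/6084
Gini = 1 - Σpᵢ² = 1 - 2246/6084 = 0.6308

0.6308


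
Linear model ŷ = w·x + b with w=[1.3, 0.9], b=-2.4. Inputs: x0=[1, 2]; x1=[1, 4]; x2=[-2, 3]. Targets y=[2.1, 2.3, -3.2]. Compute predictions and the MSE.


ŷ0 = (1.3)·(1) + (0.9)·(2) - 2.4 = 0.7
ŷ1 = (1.3)·(1) + (0.9)·(4) - 2.4 = 2.5
ŷ2 = (1.3)·(-2) + (0.9)·(3) - 2.4 = -2.3
errors² = [1.96, 0.04, 0.81]
MSE = 2.8100/3 = 0.9367

0.9367


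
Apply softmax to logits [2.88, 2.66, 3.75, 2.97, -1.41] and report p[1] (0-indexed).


Exponentials: e^2.88=17.8143, e^2.66=14.2963, e^3.75=42.5211, e^2.97=19.4919, e^-1.41=0.2441
Sum = 94.3677
Softmax = [0.1888, 0.1515, 0.4506, 0.2066, 0.0026]
p[1] = 14.2963/94.3677 = 0.1515

0.1515


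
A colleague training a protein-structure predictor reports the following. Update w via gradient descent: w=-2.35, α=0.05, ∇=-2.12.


w_new = w - α·∇
= -2.35 - 0.05·-2.12
= -2.35 + 0.106
= -2.244

-2.244


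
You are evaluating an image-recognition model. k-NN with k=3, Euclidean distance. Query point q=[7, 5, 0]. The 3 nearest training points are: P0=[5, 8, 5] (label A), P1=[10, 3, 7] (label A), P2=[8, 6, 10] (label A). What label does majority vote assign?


d(q,P0) = 6.1644  (label A)
d(q,P1) = 7.874  (label A)
d(q,P2) = 10.0995  (label A)
Votes: A=3, B=0
Majority → A

A


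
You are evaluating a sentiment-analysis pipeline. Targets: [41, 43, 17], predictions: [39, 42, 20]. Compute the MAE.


Absolute errors: |41-39|=2, |43-42|=1, |17-20|=3
Sum = 6
MAE = 6/3 = 2

2


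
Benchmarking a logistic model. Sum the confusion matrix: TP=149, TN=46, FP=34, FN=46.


Total = TP + TN + FP + FN
= 149 + 46 + 34 + 46
= 275
(Predicted positive: 183, predicted negative: 92)

275


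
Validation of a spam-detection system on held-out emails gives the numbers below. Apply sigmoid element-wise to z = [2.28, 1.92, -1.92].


σ(2.28) = 1/(1+e^-2.28) = 0.9072
σ(1.92) = 1/(1+e^-1.92) = 0.8721
σ(-1.92) = 1/(1+e^1.92) = 0.1279
result = [0.9072, 0.8721, 0.1279]

[0.9072, 0.8721, 0.1279]


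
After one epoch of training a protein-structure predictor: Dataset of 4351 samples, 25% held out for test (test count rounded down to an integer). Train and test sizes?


Test = ⌊4351·25/100⌋ = 1087
Train = 4351 - 1087 = 3264

Train: 3264, Test: 1087


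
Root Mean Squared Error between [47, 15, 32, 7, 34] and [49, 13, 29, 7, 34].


MSE = 17/5 = 3.4
RMSE = √(17/5) = 1.8439

1.8439


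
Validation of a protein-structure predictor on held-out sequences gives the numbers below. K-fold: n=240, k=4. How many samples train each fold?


Fold size = 240/4 = 60
Training per fold = 240 - 60 = 180

180


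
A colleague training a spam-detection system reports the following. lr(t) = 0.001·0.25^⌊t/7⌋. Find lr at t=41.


n_drops = ⌊41/7⌋ = 5
lr = 0.001·0.25^5 = 0.001·0.0009765625 = 0.0000009765625

0.0000009765625


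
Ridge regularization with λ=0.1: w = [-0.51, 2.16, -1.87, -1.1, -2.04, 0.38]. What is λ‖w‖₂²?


‖w‖₂² = (-0.51)² + (2.16)² + (-1.87)² + (-1.1)² + (-2.04)² + (0.38)²
     = 0.2601 + 4.6656 + 3.4969 + 1.21 + 4.1616 + 0.1444
     = 13.9386
λ·‖w‖₂² = 0.1·13.9386 = 1.39386

1.39386


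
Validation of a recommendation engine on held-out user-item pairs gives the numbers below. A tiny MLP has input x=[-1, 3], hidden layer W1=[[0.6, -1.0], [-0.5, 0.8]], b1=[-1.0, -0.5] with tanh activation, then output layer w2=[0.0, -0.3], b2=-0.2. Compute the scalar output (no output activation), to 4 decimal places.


z1[0] = (0.6)·(-1) + (-1.0)·(3) - 1.0 = -4.6
z1[1] = (-0.5)·(-1) + (0.8)·(3) - 0.5 = 2.4
h = tanh(z1) = [-0.9998, 0.9837]
output = (0.0)·(-0.9998) + (-0.3)·(0.9837) - 0.2 = -0.4951

-0.4951


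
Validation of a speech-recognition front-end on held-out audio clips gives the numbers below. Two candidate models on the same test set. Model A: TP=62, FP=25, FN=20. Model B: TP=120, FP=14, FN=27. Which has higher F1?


Model A: P=62/87=0.7126, R=62/82=0.7561, F1=2PR/(P+R)=2TP/(2TP+FP+FN)=124/169=0.7337
Model B: P=120/134=0.8955, R=120/147=0.8163, F1=2PR/(P+R)=2TP/(2TP+FP+FN)=240/281=0.8541
0.7337 < 0.8541 → Model B

Model B


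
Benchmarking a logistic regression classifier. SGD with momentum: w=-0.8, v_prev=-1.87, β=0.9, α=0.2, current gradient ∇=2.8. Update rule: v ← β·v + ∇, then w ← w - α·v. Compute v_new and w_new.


v_new = 0.9·-1.87 + 2.8 = -1.683 + 2.8 = 1.117
w_new = -0.8 - 0.2·1.117 = -0.8 - 0.2234 = -1.0234

v_new=1.117, w_new=-1.0234


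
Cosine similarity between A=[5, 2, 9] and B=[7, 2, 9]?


A·B = 5·7 + 2·2 + 9·9 = 120
‖A‖ = √110 = 10.4881, ‖B‖ = √134 = 11.5758
cos = 120/(√110·√134) = 120/√14740 = 0.9884

0.9884


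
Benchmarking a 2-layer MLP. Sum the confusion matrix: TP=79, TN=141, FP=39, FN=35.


Total = TP + TN + FP + FN
= 79 + 141 + 39 + 35
= 294
(Predicted positive: 118, predicted negative: 176)

294


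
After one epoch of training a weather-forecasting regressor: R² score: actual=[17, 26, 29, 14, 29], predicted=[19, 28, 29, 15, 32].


ȳ = 23
SS_res = Σ(y-ŷ)² = 18
SS_tot = Σ(y-ȳ)² = 198
R² = 1 - SS_res/SS_tot = 1 - 0.0909 = 0.9091

0.9091


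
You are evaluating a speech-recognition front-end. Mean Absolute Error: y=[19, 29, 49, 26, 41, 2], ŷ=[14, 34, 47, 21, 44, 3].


Absolute errors: |19-14|=5, |29-34|=5, |49-47|=2, |26-21|=5, |41-44|=3, |2-3|=1
Sum = 21
MAE = 21/6 = 7/2

7/2
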